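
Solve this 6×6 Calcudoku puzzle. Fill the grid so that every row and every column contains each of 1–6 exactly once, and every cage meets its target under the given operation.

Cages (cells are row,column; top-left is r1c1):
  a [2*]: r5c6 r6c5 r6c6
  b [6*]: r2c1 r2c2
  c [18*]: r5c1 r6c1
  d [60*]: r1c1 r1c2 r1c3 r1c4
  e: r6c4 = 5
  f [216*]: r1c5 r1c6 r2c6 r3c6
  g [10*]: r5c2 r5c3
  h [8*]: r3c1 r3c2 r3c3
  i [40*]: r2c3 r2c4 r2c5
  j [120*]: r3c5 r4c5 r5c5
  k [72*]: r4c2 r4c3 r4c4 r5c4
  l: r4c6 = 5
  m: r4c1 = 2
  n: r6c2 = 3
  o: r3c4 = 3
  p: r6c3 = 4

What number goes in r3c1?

Cage o is a single given cell, which forces r3c4 = 3.
M is a freebie; hence r4c1 = 2.
L is a freebie, leaving r4c6 = 5.
The 3 cells of cage a must have product 2; hence r5c6 = 1.
Cage n is given, which forces r6c2 = 3.
Cage p is a single given cell, leaving r6c3 = 4.
Cage e is given, which forces r6c4 = 5.
The 3 cells of cage a must have product 2, leaving r6c5 = 1.
Cage a needs product 2, so r6c6 = 2.
Cage f has product 216, which forces r1c5 = 3.
Cage f has product 216, which forces r2c6 = 3.
Cage k needs product 72, so r4c3 = 3.
Cage c's pair has product 18, leaving r5c1 = 3.
Row 6 now contains 3, so r6c1 = 6.
Column 1 already has 6; hence r2c1 = 1.
Cage b's pair has product 6, which forces r2c2 = 6.
Column 1 now contains 1, so r3c1 = 4.
Row 3 already has 4, leaving r3c6 = 6.
Column 1 now contains 1, which forces r1c1 = 5.
6 is placed in column 6; hence r1c6 = 4.
Row 3 already has 6, which forces r3c5 = 5.
The 3 cells of cage i must have product 40, so r2c3 = 5.
5 is placed in column 3, leaving r5c3 = 2.
Cage h has product 8, leaving r3c2 = 2.
Column 3 already has 2, leaving r3c3 = 1.
Row 5 already has 2, leaving r5c2 = 5.
2 is placed in column 2, so r1c2 = 1.
1 is placed in column 3, so r1c3 = 6.
The 4 cells of cage d must have product 60, which forces r1c4 = 2.
2 is placed in column 4, which forces r2c4 = 4.
4 is placed in row 2, leaving r2c5 = 2.
Column 2 already has 1, which forces r4c2 = 4.
Row 4 already has 4; hence r4c5 = 6.
Column 4 already has 4, so r5c4 = 6.
Column 5 already has 6, so r5c5 = 4.
Row 4 now contains 6, leaving r4c4 = 1.
Completed grid: 5 1 6 2 3 4 / 1 6 5 4 2 3 / 4 2 1 3 5 6 / 2 4 3 1 6 5 / 3 5 2 6 4 1 / 6 3 4 5 1 2.

4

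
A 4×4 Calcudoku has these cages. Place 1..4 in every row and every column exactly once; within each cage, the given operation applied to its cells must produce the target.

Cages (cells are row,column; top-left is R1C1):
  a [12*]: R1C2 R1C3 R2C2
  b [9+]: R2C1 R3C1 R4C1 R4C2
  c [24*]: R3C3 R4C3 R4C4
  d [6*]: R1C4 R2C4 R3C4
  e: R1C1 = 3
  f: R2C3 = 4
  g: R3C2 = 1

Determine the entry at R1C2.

Cage e is a single given cell, which forces R1C1 = 3.
Cage f is given, which forces R2C3 = 4.
G is a freebie, which forces R3C2 = 1.
1 is placed in column 2, which forces R1C2 = 4.
The 3 cells of cage a must have product 12, so R1C3 = 1.
Row 1 now contains 1, leaving R1C4 = 2.
Cage a needs product 12, so R2C2 = 3.
3 is placed in row 2, leaving R2C4 = 1.
2 is placed in column 4, so R3C4 = 3.
Cage b needs sum 9; hence R4C2 = 2.
2 is placed in row 4; hence R4C3 = 3.
The 3 cells of cage c must have product 24, leaving R4C4 = 4.
Row 2 already has 1; hence R2C1 = 2.
The 4 cells of cage b must have sum 9, which forces R3C1 = 4.
3 is placed in row 3, which forces R3C3 = 2.
Row 4 already has 4, so R4C1 = 1.
The full grid is 3 4 1 2 / 2 3 4 1 / 4 1 2 3 / 1 2 3 4.

4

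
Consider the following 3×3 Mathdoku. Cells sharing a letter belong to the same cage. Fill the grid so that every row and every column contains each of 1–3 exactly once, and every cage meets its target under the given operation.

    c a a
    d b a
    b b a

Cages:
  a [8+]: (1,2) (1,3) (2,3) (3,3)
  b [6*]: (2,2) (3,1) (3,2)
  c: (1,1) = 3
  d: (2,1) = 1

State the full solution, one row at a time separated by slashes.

3 2 1 / 1 3 2 / 2 1 3

Cage c is given, leaving (1,1) = 3.
The 4 cells of cage a must have sum 8; hence (1,2) = 2.
Row 1 now contains 3, which forces (1,3) = 1.
Cage d is a single given cell; hence (2,1) = 1.
Row 2 now contains 1, which forces (2,2) = 3.
Row 2 already has 3, so (2,3) = 2.
Column 1 now contains 1, leaving (3,1) = 2.
3 is placed in column 2, which forces (3,2) = 1.
2 is placed in column 3; hence (3,3) = 3.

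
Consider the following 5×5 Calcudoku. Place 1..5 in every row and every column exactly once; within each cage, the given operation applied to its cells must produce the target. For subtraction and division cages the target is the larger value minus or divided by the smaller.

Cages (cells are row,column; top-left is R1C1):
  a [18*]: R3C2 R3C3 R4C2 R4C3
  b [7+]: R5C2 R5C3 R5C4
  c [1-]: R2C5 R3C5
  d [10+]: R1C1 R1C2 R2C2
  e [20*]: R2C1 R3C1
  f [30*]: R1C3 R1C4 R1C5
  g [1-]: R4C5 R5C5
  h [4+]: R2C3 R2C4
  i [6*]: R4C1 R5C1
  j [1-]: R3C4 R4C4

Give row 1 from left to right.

Row 5 needs a 5, and only R5C5 is open for it.
Cage g's pair has difference 1, so R4C5 = 4.
Row 3 needs a 5, and only R3C1 is open for it.
Column 1 already has 5, which forces R2C1 = 4.
In row 1, 1 can only go at R1C1, so R1C1 = 1.
Cage d needs sum 10, leaving R1C2 = 4.
Cage d has sum 10, leaving R2C2 = 5.
Row 2 needs a 2, and only R2C5 is open for it.
2 is placed in column 5, which forces R1C5 = 3.
Column 5 now contains 3; hence R3C5 = 1.
In row 3, 4 can only go at R3C4, so R3C4 = 4.
Cage b needs sum 7; hence R5C3 = 4.
The only place for 2 in row 4 is R4C1.
2 is placed in column 1, which forces R5C1 = 3.
Row 4 needs a 5, and only R4C4 is open for it.
The 3 cells of cage f must have product 30, so R1C3 = 5.
Column 4 now contains 5, leaving R1C4 = 2.
Column 4 now contains 2, so R5C4 = 1.
Cage h's pair has sum 4, leaving R2C3 = 1.
Column 4 now contains 1, leaving R2C4 = 3.
Column 3 already has 1, which forces R4C3 = 3.
Row 5 already has 1; hence R5C2 = 2.
2 is placed in column 2; hence R3C2 = 3.
Column 3 now contains 3, so R3C3 = 2.
3 is placed in row 4; hence R4C2 = 1.
Completed grid: 1 4 5 2 3 / 4 5 1 3 2 / 5 3 2 4 1 / 2 1 3 5 4 / 3 2 4 1 5.

1 4 5 2 3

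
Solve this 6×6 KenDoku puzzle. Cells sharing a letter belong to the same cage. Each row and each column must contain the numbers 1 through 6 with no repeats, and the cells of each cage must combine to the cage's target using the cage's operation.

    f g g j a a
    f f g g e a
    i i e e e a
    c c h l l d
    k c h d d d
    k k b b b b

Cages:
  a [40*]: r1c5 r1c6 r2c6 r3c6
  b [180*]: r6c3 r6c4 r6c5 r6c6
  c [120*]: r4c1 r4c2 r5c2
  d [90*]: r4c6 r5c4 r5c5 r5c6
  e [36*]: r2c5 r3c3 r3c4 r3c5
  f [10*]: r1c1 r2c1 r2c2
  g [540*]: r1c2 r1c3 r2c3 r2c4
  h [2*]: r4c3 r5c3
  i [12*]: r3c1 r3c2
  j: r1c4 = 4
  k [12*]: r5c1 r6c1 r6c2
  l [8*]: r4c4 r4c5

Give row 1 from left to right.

Cage j is given; hence r1c4 = 4.
4 is placed in column 4, so r4c4 = 2.
Row 4 now contains 2; hence r4c5 = 4.
Row 4 now contains 2; hence r4c3 = 1.
Cage c has product 120; hence r5c2 = 4.
Cage h needs two cells with product 2; hence r5c3 = 2.
In row 2, 4 can only go at r2c6, so r2c6 = 4.
Row 3 needs a 5, and only r3c6 is open for it.
The only place for 3 in row 4 is r4c6.
Row 5 needs a 3, and only r5c1 is open for it.
Cage k needs product 12, leaving r6c1 = 4.
The 3 cells of cage k must have product 12, so r6c2 = 1.
In row 3, 4 can only go at r3c3, so r3c3 = 4.
Cage e needs product 36, leaving r2c5 = 3.
The 4 cells of cage e must have product 36, leaving r3c4 = 3.
The 4 cells of cage e must have product 36, leaving r3c5 = 1.
Column 5 already has 1, leaving r1c5 = 2.
The 4 cells of cage a must have product 40, leaving r1c6 = 1.
Column 6 now contains 1; hence r5c6 = 6.
Cage b needs product 180, so r6c3 = 3.
Column 6 already has 6, leaving r6c6 = 2.
Row 1 already has 1, which forces r1c1 = 5.
The 4 cells of cage g must have product 540, leaving r1c2 = 3.
3 is placed in column 3; hence r1c3 = 6.
Cage f has product 10, so r2c1 = 1.
The 3 cells of cage f must have product 10, leaving r2c2 = 2.
The 4 cells of cage g must have product 540, leaving r2c3 = 5.
Cage g needs product 540, which forces r2c4 = 6.
Column 2 now contains 2; hence r3c2 = 6.
5 is placed in column 1; hence r4c1 = 6.
Column 2 already has 6, leaving r4c2 = 5.
Cage d has product 90, leaving r5c4 = 1.
Row 5 already has 6; hence r5c5 = 5.
Column 4 already has 6, which forces r6c4 = 5.
Column 5 already has 5, which forces r6c5 = 6.
6 is placed in row 3, which forces r3c1 = 2.
Completed grid: 5 3 6 4 2 1 / 1 2 5 6 3 4 / 2 6 4 3 1 5 / 6 5 1 2 4 3 / 3 4 2 1 5 6 / 4 1 3 5 6 2.

5 3 6 4 2 1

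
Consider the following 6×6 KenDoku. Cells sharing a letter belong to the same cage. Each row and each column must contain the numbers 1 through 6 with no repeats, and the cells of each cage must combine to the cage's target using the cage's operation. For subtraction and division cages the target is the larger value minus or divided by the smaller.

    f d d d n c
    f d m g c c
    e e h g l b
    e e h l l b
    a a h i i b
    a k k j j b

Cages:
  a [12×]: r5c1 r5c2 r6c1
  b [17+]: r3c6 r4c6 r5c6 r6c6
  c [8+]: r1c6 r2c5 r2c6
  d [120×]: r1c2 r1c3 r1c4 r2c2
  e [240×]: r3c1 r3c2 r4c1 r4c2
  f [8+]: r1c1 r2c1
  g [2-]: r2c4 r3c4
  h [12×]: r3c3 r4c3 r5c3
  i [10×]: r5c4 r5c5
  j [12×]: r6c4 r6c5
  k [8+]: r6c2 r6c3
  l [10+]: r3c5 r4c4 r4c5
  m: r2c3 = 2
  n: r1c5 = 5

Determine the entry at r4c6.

Cage n is a single given cell; hence r1c5 = 5.
Cage m is a single given cell; hence r2c3 = 2.
5 is placed in column 5, so r5c5 = 2.
Cage d needs product 120, so r2c2 = 5.
Row 5 now contains 2, leaving r5c4 = 5.
The two cells of cage f must have sum 8, leaving r1c1 = 2.
5 is placed in row 2, so r2c1 = 6.
In row 1, 3 can only go at r1c6, so r1c6 = 3.
Row 2 needs a 3, and only r2c4 is open for it.
The two cells of cage g must have difference 2; hence r3c4 = 1.
1 is placed in column 4, which forces r4c4 = 6.
Column 4 now contains 6, leaving r1c4 = 4.
The 3 cells of cage l must have sum 10; hence r3c5 = 3.
Cage l needs sum 10, leaving r4c5 = 1.
Column 4 already has 4, so r6c4 = 2.
3 is placed in column 5; hence r6c5 = 6.
1 is placed in column 5, so r2c5 = 4.
Cage c has sum 8, so r2c6 = 1.
Row 3 now contains 3; hence r3c3 = 4.
Cage h needs product 12; hence r4c3 = 3.
The 3 cells of cage h must have product 12, so r5c3 = 1.
2 is placed in row 6; hence r6c2 = 3.
Row 6 now contains 6, leaving r6c3 = 5.
5 is placed in row 6; hence r6c6 = 4.
Cage d needs product 120, which forces r1c2 = 1.
Column 3 already has 1, so r1c3 = 6.
Row 3 now contains 4, leaving r3c1 = 5.
Row 3 now contains 4, which forces r3c2 = 6.
Row 3 now contains 5, which forces r3c6 = 2.
Cage e needs product 240; hence r4c1 = 4.
Row 4 already has 3, which forces r4c2 = 2.
2 is placed in column 6; hence r4c6 = 5.
The 3 cells of cage a must have product 12, so r5c1 = 3.
Column 2 now contains 3, leaving r5c2 = 4.
Column 6 already has 4, so r5c6 = 6.
4 is placed in row 6; hence r6c1 = 1.
Filled in: 2 1 6 4 5 3 / 6 5 2 3 4 1 / 5 6 4 1 3 2 / 4 2 3 6 1 5 / 3 4 1 5 2 6 / 1 3 5 2 6 4.

5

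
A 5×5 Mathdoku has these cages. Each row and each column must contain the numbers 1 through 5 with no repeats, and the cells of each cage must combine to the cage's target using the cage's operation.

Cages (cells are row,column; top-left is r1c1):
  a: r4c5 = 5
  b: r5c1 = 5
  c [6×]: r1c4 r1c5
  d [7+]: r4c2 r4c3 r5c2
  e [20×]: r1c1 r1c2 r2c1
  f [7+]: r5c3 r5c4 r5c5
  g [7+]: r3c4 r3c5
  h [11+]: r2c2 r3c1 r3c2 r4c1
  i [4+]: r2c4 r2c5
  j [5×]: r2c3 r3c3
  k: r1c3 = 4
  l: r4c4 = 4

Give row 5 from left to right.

5 3 2 1 4

K is a freebie, leaving r1c3 = 4.
L is a freebie, which forces r4c4 = 4.
A is a freebie, so r4c5 = 5.
B is a freebie; hence r5c1 = 5.
Column 1 already has 5; hence r1c1 = 1.
The 3 cells of cage e must have product 20; hence r1c2 = 5.
The 3 cells of cage e must have product 20; hence r2c1 = 4.
Cage f needs sum 7, so r5c5 = 4.
Cage h needs sum 11, so r2c2 = 2.
Cage h needs sum 11; hence r3c2 = 4.
Cage g needs two cells with sum 7, leaving r3c4 = 5.
Column 5 now contains 4, which forces r3c5 = 2.
Column 2 now contains 2, leaving r5c2 = 3.
The two cells of cage c must have product 6; hence r1c4 = 2.
Column 5 now contains 2, so r1c5 = 3.
The two cells of cage j must have product 5, leaving r2c3 = 5.
Column 5 already has 3, leaving r2c5 = 1.
Row 3 already has 2, which forces r3c1 = 3.
Row 3 already has 5, so r3c3 = 1.
Cage h needs sum 11, which forces r4c1 = 2.
Column 2 now contains 3, so r4c2 = 1.
Cage d needs sum 7, which forces r4c3 = 3.
1 is placed in column 3, leaving r5c3 = 2.
Column 4 now contains 2, leaving r5c4 = 1.
Row 2 now contains 1, so r2c4 = 3.
Completed grid: 1 5 4 2 3 / 4 2 5 3 1 / 3 4 1 5 2 / 2 1 3 4 5 / 5 3 2 1 4.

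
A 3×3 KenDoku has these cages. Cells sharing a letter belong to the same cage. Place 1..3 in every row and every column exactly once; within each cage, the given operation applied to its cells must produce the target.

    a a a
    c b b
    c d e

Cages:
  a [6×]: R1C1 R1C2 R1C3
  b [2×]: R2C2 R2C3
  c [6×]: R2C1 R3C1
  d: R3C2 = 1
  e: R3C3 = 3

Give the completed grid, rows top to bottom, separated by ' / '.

1 3 2 / 3 2 1 / 2 1 3

Cage d is given, which forces R3C2 = 1.
Cage e is a single given cell, leaving R3C3 = 3.
Cage c's pair has product 6, so R2C1 = 3.
1 is placed in column 2, so R2C2 = 2.
The two cells of cage b must have product 2; hence R2C3 = 1.
Row 3 already has 3, which forces R3C1 = 2.
2 is placed in column 1, which forces R1C1 = 1.
2 is placed in column 2, leaving R1C2 = 3.
Column 3 now contains 1; hence R1C3 = 2.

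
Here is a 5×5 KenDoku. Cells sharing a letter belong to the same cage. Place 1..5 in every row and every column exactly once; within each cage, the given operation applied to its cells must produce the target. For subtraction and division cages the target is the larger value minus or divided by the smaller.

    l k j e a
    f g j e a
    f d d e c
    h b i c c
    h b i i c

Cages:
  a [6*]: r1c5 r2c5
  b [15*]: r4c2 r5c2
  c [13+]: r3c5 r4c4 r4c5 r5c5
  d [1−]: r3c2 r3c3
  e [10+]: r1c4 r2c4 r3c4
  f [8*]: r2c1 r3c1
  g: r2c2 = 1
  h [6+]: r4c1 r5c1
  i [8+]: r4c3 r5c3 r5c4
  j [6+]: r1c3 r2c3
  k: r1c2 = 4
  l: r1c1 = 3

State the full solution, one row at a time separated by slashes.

3 4 1 5 2 / 2 1 5 4 3 / 4 2 3 1 5 / 1 5 2 3 4 / 5 3 4 2 1

L is a freebie, so r1c1 = 3.
K is a freebie, leaving r1c2 = 4.
Row 1 already has 3, leaving r1c5 = 2.
Cage g is given, leaving r2c2 = 1.
Column 5 already has 2, leaving r2c5 = 3.
The two cells of cage j must have sum 6, which forces r1c3 = 1.
1 is placed in row 1, which forces r1c4 = 5.
Cage j needs two cells with sum 6, so r2c3 = 5.
Cage c has sum 13; hence r4c4 = 3.
Cage e needs sum 10, which forces r2c4 = 4.
Cage e needs sum 10, so r3c4 = 1.
Row 4 now contains 3, so r4c2 = 5.
Cage b needs two cells with product 15, leaving r5c2 = 3.
3 is placed in row 5, leaving r5c3 = 4.
Column 4 now contains 1, leaving r5c4 = 2.
Row 2 already has 4, leaving r2c1 = 2.
The two cells of cage f must have product 8, which forces r3c1 = 4.
3 is placed in column 2, which forces r3c2 = 2.
The two cells of cage d must have difference 1; hence r3c3 = 3.
Row 3 now contains 4, which forces r3c5 = 5.
The two cells of cage h must have sum 6, leaving r4c1 = 1.
Column 3 already has 4, so r4c3 = 2.
Row 4 already has 1, leaving r4c5 = 4.
Cage h needs two cells with sum 6, which forces r5c1 = 5.
Column 5 now contains 5, which forces r5c5 = 1.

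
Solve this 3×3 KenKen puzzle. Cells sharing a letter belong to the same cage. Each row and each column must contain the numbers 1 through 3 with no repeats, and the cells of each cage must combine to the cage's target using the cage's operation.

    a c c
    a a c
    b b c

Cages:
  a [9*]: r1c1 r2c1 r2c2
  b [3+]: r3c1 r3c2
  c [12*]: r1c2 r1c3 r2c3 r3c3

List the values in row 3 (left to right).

2 1 3

Cage a has product 9, leaving r1c1 = 3.
Cage c needs product 12, leaving r1c2 = 2.
3 is placed in row 1, which forces r1c3 = 1.
The 3 cells of cage a must have product 9; hence r2c1 = 1.
The 3 cells of cage a must have product 9, leaving r2c2 = 3.
Row 2 already has 3, leaving r2c3 = 2.
Column 1 already has 1, leaving r3c1 = 2.
Column 2 now contains 2, which forces r3c2 = 1.
Column 3 already has 2, which forces r3c3 = 3.
Filled in: 3 2 1 / 1 3 2 / 2 1 3.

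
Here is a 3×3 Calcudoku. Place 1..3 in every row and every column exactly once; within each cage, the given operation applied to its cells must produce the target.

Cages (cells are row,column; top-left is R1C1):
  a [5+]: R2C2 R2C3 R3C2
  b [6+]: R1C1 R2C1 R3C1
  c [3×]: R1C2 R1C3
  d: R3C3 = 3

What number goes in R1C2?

3

D is a freebie, leaving R3C3 = 3.
The two cells of cage c must have product 3, leaving R1C2 = 3.
Column 3 now contains 3, which forces R1C3 = 1.
Column 2 now contains 3; hence R2C2 = 1.
Column 3 already has 1, so R2C3 = 2.
Column 2 already has 1, which forces R3C2 = 2.
Row 1 now contains 1, so R1C1 = 2.
Row 2 now contains 2, so R2C1 = 3.
2 is placed in row 3; hence R3C1 = 1.
The full grid is 2 3 1 / 3 1 2 / 1 2 3.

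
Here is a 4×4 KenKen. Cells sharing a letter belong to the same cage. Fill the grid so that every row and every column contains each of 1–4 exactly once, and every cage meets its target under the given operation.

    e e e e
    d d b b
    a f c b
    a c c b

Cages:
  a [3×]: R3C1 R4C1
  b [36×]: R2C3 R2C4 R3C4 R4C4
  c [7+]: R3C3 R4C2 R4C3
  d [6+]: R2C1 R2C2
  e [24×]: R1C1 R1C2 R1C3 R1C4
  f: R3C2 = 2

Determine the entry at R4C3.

2

Cage b has product 36, leaving R2C3 = 3.
Cage f is given, which forces R3C2 = 2.
Cage d needs two cells with sum 6, so R2C1 = 2.
Column 2 already has 2, so R2C2 = 4.
Row 2 already has 4; hence R2C4 = 1.
Column 2 now contains 4, leaving R4C2 = 1.
Cage c needs sum 7; hence R4C3 = 2.
Column 2 already has 1, so R1C2 = 3.
The 4 cells of cage e must have product 24, which forces R1C4 = 2.
Cage a needs two cells with product 3, so R3C1 = 1.
The 3 cells of cage c must have sum 7, so R3C3 = 4.
4 is placed in row 3; hence R3C4 = 3.
Row 4 now contains 1, so R4C1 = 3.
Column 4 now contains 3; hence R4C4 = 4.
1 is placed in column 1, so R1C1 = 4.
Column 3 already has 4, which forces R1C3 = 1.
Filled in: 4 3 1 2 / 2 4 3 1 / 1 2 4 3 / 3 1 2 4.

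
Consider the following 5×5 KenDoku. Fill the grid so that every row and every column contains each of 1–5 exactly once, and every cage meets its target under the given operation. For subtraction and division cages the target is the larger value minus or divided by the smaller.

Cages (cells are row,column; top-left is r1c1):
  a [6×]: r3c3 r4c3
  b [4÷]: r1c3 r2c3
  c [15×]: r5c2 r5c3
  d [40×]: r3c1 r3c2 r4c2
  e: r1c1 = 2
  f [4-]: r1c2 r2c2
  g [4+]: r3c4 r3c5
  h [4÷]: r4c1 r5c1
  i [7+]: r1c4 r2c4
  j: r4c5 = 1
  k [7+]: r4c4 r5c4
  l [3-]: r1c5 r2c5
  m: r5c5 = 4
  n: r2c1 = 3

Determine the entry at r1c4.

3

Cage e is given; hence r1c1 = 2.
Cage n is given, leaving r2c1 = 3.
Cage j is given, so r4c5 = 1.
Cage m is given, leaving r5c5 = 4.
4 is placed in column 5, leaving r1c5 = 5.
Cage l's pair has difference 3; hence r2c5 = 2.
Cage g's pair has sum 4, which forces r3c4 = 1.
1 is placed in column 5; hence r3c5 = 3.
Row 4 now contains 1, leaving r4c1 = 4.
Row 5 now contains 4, leaving r5c1 = 1.
Row 1 now contains 5, leaving r1c2 = 1.
Row 1 already has 1; hence r1c3 = 4.
Row 1 now contains 5, leaving r1c4 = 3.
Cage f's pair has difference 4; hence r2c2 = 5.
4 is placed in column 3, leaving r2c3 = 1.
Row 2 already has 2; hence r2c4 = 4.
Column 1 already has 4, so r3c1 = 5.
Cage d has product 40, leaving r3c2 = 4.
3 is placed in row 3, leaving r3c3 = 2.
The 3 cells of cage d must have product 40; hence r4c2 = 2.
Cage a needs two cells with product 6, leaving r4c3 = 3.
Row 4 already has 2, so r4c4 = 5.
5 is placed in column 2; hence r5c2 = 3.
Column 3 already has 3; hence r5c3 = 5.
5 is placed in column 4; hence r5c4 = 2.
Filled in: 2 1 4 3 5 / 3 5 1 4 2 / 5 4 2 1 3 / 4 2 3 5 1 / 1 3 5 2 4.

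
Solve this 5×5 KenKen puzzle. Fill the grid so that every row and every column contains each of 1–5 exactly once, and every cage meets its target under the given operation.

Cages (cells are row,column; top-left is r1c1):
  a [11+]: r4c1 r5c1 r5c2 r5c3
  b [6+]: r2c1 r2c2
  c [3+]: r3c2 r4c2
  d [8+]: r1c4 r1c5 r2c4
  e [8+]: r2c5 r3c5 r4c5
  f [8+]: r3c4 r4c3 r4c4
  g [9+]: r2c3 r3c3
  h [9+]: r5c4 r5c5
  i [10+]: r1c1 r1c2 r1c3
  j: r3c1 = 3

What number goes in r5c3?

Cage j is given, which forces r3c1 = 3.
The 4 cells of cage a must have sum 11, so r4c1 = 5.
Cage i has sum 10, which forces r1c2 = 5.
Column 2 now contains 5, which forces r2c2 = 4.
4 is placed in row 2, leaving r2c3 = 5.
Column 3 now contains 5, which forces r3c3 = 4.
{1, 2} are confined to r3c2 and r4c2 in column 2; hence r5c2 = 3.
Cage b's pair has sum 6; hence r2c1 = 2.
2 is placed in column 1, so r5c1 = 1.
Row 5 already has 1, so r5c3 = 2.
2 is placed in column 1; hence r1c1 = 4.
The 3 cells of cage i must have sum 10, so r1c3 = 1.
Row 1 already has 1, so r1c5 = 3.
3 is placed in column 5, so r2c5 = 1.
Column 5 already has 1, so r3c5 = 5.
Column 3 already has 1; hence r4c3 = 3.
Column 5 already has 5, leaving r5c5 = 4.
Row 1 already has 3, leaving r1c4 = 2.
Row 2 now contains 1, so r2c4 = 3.
Row 3 already has 5, so r3c4 = 1.
The 3 cells of cage f must have sum 8; hence r4c4 = 4.
4 is placed in column 5, so r4c5 = 2.
4 is placed in row 5, leaving r5c4 = 5.
1 is placed in row 3, leaving r3c2 = 2.
2 is placed in row 4, which forces r4c2 = 1.
Filled in: 4 5 1 2 3 / 2 4 5 3 1 / 3 2 4 1 5 / 5 1 3 4 2 / 1 3 2 5 4.

2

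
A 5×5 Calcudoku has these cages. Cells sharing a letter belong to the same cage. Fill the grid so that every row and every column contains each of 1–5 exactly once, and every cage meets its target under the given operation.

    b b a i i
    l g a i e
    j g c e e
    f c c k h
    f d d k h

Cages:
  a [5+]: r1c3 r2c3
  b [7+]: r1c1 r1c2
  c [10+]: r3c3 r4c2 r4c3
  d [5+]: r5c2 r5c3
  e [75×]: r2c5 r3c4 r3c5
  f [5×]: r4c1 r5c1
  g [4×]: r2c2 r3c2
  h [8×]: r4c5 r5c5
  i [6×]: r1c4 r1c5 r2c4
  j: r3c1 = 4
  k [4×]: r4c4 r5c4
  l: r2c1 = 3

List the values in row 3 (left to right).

4 1 2 5 3

L is a freebie, leaving r2c1 = 3.
Cage e needs product 75, so r2c5 = 5.
Cage j is a single given cell; hence r3c1 = 4.
Row 3 now contains 4; hence r3c2 = 1.
Cage e needs product 75, so r3c4 = 5.
Cage e needs product 75, so r3c5 = 3.
The 3 cells of cage i must have product 6, so r1c4 = 3.
Column 2 already has 1; hence r2c2 = 4.
Row 3 already has 3, leaving r3c3 = 2.
Cage a's pair has sum 5, which forces r1c3 = 4.
2 is placed in column 3, so r2c3 = 1.
Row 2 already has 1; hence r2c4 = 2.
Cage d needs two cells with sum 5, so r5c2 = 2.
The two cells of cage d must have sum 5, which forces r5c3 = 3.
Row 5 already has 2, which forces r5c5 = 4.
The two cells of cage b must have sum 7, which forces r1c1 = 2.
Column 2 now contains 2, so r1c2 = 5.
The 3 cells of cage i must have product 6, leaving r1c5 = 1.
Cage c has sum 10, leaving r4c2 = 3.
3 is placed in column 3; hence r4c3 = 5.
Cage k's pair has product 4, so r4c4 = 4.
Column 5 already has 4, leaving r4c5 = 2.
4 is placed in row 5, which forces r5c4 = 1.
Row 4 now contains 5; hence r4c1 = 1.
1 is placed in row 5, which forces r5c1 = 5.
Filled in: 2 5 4 3 1 / 3 4 1 2 5 / 4 1 2 5 3 / 1 3 5 4 2 / 5 2 3 1 4.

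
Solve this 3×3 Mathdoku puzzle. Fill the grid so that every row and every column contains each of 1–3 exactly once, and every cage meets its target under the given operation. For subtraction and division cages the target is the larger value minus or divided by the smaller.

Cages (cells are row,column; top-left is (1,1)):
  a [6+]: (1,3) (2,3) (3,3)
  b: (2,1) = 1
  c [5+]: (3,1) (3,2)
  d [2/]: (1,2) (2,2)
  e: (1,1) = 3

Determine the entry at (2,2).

E is a freebie, which forces (1,1) = 3.
Cage b is a single given cell, which forces (2,1) = 1.
1 is placed in row 2, so (2,2) = 2.
2 is placed in row 2, which forces (2,3) = 3.
Column 1 now contains 3, leaving (3,1) = 2.
Column 2 now contains 2, which forces (3,2) = 3.
2 is placed in row 3, leaving (3,3) = 1.
Column 2 now contains 2, leaving (1,2) = 1.
1 is placed in column 3, leaving (1,3) = 2.
The full grid is 3 1 2 / 1 2 3 / 2 3 1.

2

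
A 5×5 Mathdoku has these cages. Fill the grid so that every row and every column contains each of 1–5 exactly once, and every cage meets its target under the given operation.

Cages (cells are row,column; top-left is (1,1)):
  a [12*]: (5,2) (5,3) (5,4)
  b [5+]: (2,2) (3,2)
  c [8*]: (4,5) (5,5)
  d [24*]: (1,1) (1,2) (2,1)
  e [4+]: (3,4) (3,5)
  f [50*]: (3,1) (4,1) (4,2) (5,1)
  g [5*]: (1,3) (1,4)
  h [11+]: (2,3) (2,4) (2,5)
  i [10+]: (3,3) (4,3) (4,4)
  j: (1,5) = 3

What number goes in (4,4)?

Cage j is a single given cell; hence (1,5) = 3.
Column 5 already has 3, which forces (3,5) = 1.
The 4 cells of cage f must have product 50, so (4,2) = 5.
Cage d needs product 24, leaving (2,1) = 3.
Row 3 already has 1, leaving (3,4) = 3.
Cage b's pair has sum 5, which forces (2,2) = 1.
Cage b needs two cells with sum 5, which forces (3,2) = 4.
4 is placed in row 3, which forces (3,3) = 5.
Column 2 now contains 4, so (5,2) = 3.
Cage d has product 24, leaving (1,1) = 4.
Column 2 now contains 4; hence (1,2) = 2.
5 is placed in column 3; hence (1,3) = 1.
Cage g needs two cells with product 5, so (1,4) = 5.
5 is placed in row 3; hence (3,1) = 2.
The 4 cells of cage f must have product 50, which forces (4,1) = 1.
Cage f has product 50, leaving (5,1) = 5.
1 is placed in column 3; hence (5,3) = 4.
4 is placed in row 5; hence (5,4) = 1.
4 is placed in row 5; hence (5,5) = 2.
Column 3 now contains 4, which forces (2,3) = 2.
Cage h has sum 11; hence (2,4) = 4.
Cage h needs sum 11, so (2,5) = 5.
Column 3 now contains 4, which forces (4,3) = 3.
The 3 cells of cage i must have sum 10; hence (4,4) = 2.
Column 5 now contains 2; hence (4,5) = 4.
Completed grid: 4 2 1 5 3 / 3 1 2 4 5 / 2 4 5 3 1 / 1 5 3 2 4 / 5 3 4 1 2.

2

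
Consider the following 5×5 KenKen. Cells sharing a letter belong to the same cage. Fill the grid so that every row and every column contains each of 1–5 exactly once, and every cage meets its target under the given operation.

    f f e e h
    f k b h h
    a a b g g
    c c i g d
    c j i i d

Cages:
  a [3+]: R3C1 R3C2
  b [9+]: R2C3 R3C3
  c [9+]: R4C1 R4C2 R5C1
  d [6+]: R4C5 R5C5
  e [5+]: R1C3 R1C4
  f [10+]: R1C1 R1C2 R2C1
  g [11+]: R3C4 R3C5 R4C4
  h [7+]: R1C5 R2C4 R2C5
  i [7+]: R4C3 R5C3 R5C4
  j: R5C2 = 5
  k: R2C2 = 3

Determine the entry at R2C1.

K is a freebie; hence R2C2 = 3.
Cage j is a single given cell, so R5C2 = 5.
The only place for 5 in row 1 is R1C1.
In column 5, 3 can only go at R3C5, so R3C5 = 3.
The 3 cells of cage g must have sum 11, so R3C4 = 5.
Cage g needs sum 11, leaving R4C4 = 3.
The two cells of cage b must have sum 9, leaving R2C3 = 5.
5 is placed in row 3; hence R3C3 = 4.
Row 1 needs a 3, and only R1C3 is open for it.
The two cells of cage e must have sum 5, which forces R1C4 = 2.
Cage i has sum 7; hence R5C4 = 4.
The 3 cells of cage h must have sum 7, leaving R1C5 = 4.
Column 4 already has 4, which forces R2C4 = 1.
Cage h has sum 7, which forces R2C5 = 2.
Column 5 now contains 4, which forces R4C5 = 5.
Row 5 already has 4, leaving R5C1 = 3.
Column 5 now contains 2, which forces R5C5 = 1.
Row 1 already has 4; hence R1C2 = 1.
1 is placed in row 2, leaving R2C1 = 4.
Column 2 now contains 1, leaving R3C2 = 2.
Column 1 now contains 4, which forces R4C1 = 2.
Column 2 already has 2, which forces R4C2 = 4.
The 3 cells of cage i must have sum 7, so R4C3 = 1.
Row 5 now contains 1, leaving R5C3 = 2.
Row 3 already has 2, so R3C1 = 1.
Filled in: 5 1 3 2 4 / 4 3 5 1 2 / 1 2 4 5 3 / 2 4 1 3 5 / 3 5 2 4 1.

4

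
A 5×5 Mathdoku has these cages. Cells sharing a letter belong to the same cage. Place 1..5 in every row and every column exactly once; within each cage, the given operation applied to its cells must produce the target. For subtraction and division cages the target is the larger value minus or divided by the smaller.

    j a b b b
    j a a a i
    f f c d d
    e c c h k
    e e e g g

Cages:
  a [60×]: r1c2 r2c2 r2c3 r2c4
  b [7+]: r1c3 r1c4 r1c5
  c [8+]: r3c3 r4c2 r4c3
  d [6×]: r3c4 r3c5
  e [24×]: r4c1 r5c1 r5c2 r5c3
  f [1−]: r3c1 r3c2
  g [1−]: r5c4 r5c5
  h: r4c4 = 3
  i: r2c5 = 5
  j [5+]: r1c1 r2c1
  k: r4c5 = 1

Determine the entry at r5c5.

Cage i is a single given cell, which forces r2c5 = 5.
Cage h is given; hence r4c4 = 3.
Cage k is given, so r4c5 = 1.
The 4 cells of cage a must have product 60, so r1c2 = 5.
Column 4 already has 3, which forces r3c4 = 2.
The two cells of cage d must have product 6; hence r3c5 = 3.
Column 2 now contains 5, leaving r4c2 = 2.
The two cells of cage f must have difference 1, so r3c1 = 5.
Cage f needs two cells with difference 1, so r3c2 = 4.
Row 3 already has 2, which forces r3c3 = 1.
Row 4 already has 2; hence r4c1 = 4.
The 3 cells of cage c must have sum 8; hence r4c3 = 5.
The 3 cells of cage b must have sum 7, so r1c4 = 1.
1 is placed in column 4, which forces r2c4 = 4.
1 is placed in column 4, leaving r5c4 = 5.
Cage a has product 60, which forces r2c2 = 1.
Row 2 already has 4; hence r2c3 = 3.
Column 2 now contains 1; hence r5c2 = 3.
Column 3 now contains 3, so r5c3 = 2.
Cage g's pair has difference 1, leaving r5c5 = 4.
Cage j's pair has sum 5, so r1c1 = 3.
2 is placed in column 3, so r1c3 = 4.
Column 5 now contains 4; hence r1c5 = 2.
3 is placed in row 2, which forces r2c1 = 2.
2 is placed in row 5, so r5c1 = 1.
Completed grid: 3 5 4 1 2 / 2 1 3 4 5 / 5 4 1 2 3 / 4 2 5 3 1 / 1 3 2 5 4.

4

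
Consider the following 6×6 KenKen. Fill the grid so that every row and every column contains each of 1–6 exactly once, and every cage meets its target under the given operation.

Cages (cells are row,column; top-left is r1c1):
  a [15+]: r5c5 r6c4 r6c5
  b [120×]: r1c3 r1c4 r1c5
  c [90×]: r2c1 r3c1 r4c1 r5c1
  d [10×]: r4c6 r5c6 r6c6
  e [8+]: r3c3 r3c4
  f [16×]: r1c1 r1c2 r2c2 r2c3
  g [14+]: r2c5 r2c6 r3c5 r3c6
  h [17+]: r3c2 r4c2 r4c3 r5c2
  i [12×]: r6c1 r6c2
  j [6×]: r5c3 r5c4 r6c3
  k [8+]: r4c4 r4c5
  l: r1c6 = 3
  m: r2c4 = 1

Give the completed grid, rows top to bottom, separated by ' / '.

2 1 6 4 5 3 / 5 4 2 1 3 6 / 6 2 5 3 1 4 / 3 5 4 6 2 1 / 1 6 3 2 4 5 / 4 3 1 5 6 2

L is a freebie, leaving r1c6 = 3.
Cage m is a single given cell, leaving r2c4 = 1.
Column 1 needs a 4, and only r6c1 is open for it.
Cage i's pair has product 12; hence r6c2 = 3.
The 3 cells of cage a must have sum 15, so r5c5 = 4.
In column 1, 2 can only go at r1c1, so r1c1 = 2.
Row 1 already has 2, which forces r1c2 = 1.
In column 4, 4 can only go at r1c4, so r1c4 = 4.
In column 5, 1 can only go at r3c5, so r3c5 = 1.
In column 5, 2 can only go at r4c5, so r4c5 = 2.
Cage k's pair has sum 8; hence r4c4 = 6.
Column 4 already has 6, which forces r6c4 = 5.
Row 6 now contains 5, so r6c5 = 6.
Cage b needs product 120, so r1c3 = 6.
Column 5 already has 6, so r1c5 = 5.
Column 5 now contains 5, which forces r2c5 = 3.
Cage g needs sum 14, which forces r2c6 = 6.
Column 3 already has 6, leaving r3c3 = 5.
Column 3 now contains 5, so r4c3 = 4.
Row 2 already has 6, which forces r2c1 = 5.
The 4 cells of cage f must have product 16, leaving r2c2 = 4.
4 is placed in column 3, which forces r2c3 = 2.
Cage e's pair has sum 8; hence r3c4 = 3.
Cage g needs sum 14; hence r3c6 = 4.
Row 4 already has 4, so r4c2 = 5.
Row 4 already has 5, which forces r4c6 = 1.
Column 4 already has 3, which forces r5c4 = 2.
2 is placed in row 5, which forces r5c6 = 5.
Column 3 already has 2, leaving r6c3 = 1.
1 is placed in column 6, leaving r6c6 = 2.
Row 3 now contains 3; hence r3c1 = 6.
The 4 cells of cage h must have sum 17, leaving r3c2 = 2.
Row 4 now contains 1, leaving r4c1 = 3.
Cage c has product 90, leaving r5c1 = 1.
2 is placed in row 5; hence r5c2 = 6.
Column 3 already has 1, leaving r5c3 = 3.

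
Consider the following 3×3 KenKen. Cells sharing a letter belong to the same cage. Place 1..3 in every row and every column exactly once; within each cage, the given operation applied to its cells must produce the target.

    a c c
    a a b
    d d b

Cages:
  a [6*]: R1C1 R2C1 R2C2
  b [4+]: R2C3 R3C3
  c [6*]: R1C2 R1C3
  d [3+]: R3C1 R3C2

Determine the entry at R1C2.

3

Row 1 needs a 1, and only R1C1 is open for it.
Column 1 already has 1, which forces R3C1 = 2.
Cage d's pair has sum 3, so R3C2 = 1.
Row 3 already has 1; hence R3C3 = 3.
The two cells of cage c must have product 6; hence R1C2 = 3.
3 is placed in column 3, leaving R1C3 = 2.
2 is placed in column 1, which forces R2C1 = 3.
Cage a needs product 6, leaving R2C2 = 2.
3 is placed in column 3, so R2C3 = 1.
The full grid is 1 3 2 / 3 2 1 / 2 1 3.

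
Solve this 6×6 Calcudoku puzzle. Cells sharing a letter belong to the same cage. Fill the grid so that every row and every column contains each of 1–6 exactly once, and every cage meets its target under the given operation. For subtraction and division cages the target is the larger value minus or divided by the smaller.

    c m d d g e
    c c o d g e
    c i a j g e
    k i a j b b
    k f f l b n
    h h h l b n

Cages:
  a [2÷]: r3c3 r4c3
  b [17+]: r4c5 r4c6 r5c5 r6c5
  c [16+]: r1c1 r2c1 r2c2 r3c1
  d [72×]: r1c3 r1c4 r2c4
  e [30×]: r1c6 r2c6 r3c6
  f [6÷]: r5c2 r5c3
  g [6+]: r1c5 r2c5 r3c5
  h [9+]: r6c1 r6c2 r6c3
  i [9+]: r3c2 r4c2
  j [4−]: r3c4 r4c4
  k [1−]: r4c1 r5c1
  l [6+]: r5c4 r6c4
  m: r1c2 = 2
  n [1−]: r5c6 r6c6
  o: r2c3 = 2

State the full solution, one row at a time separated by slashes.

5 2 4 3 1 6 / 4 1 2 6 3 5 / 6 4 3 5 2 1 / 3 5 6 1 4 2 / 2 6 1 4 5 3 / 1 3 5 2 6 4

Cage m is given, which forces r1c2 = 2.
O is a freebie, so r2c3 = 2.
Cage g needs sum 6, so r3c5 = 2.
The only place for 5 in column 3 is r6c3.
In column 3, 1 can only go at r5c3, so r5c3 = 1.
Row 5 already has 1, so r5c2 = 6.
The only place for 4 in column 3 is r1c3.
The 4 cells of cage b must have sum 17, leaving r4c6 = 2.
Row 2 needs a 4, and only r2c1 is open for it.
In row 2, 5 can only go at r2c6, so r2c6 = 5.
5 is placed in column 6, which forces r5c6 = 3.
Cage n needs two cells with difference 1; hence r6c6 = 4.
The two cells of cage l must have sum 6, so r5c4 = 4.
Row 5 already has 4; hence r5c5 = 5.
Row 6 already has 4; hence r6c4 = 2.
Row 6 already has 4, which forces r6c5 = 6.
5 is placed in column 5, so r4c5 = 4.
Row 5 now contains 5, which forces r5c1 = 2.
Cage i's pair has sum 9, so r3c2 = 4.
4 is placed in row 4, leaving r4c2 = 5.
Row 4 now contains 5, so r4c4 = 1.
Column 4 already has 1; hence r3c4 = 5.
Row 4 already has 1; hence r4c1 = 3.
Row 4 now contains 3, so r4c3 = 6.
Column 1 already has 3, leaving r6c1 = 1.
1 is placed in row 6; hence r6c2 = 3.
The 4 cells of cage c must have sum 16, leaving r1c1 = 5.
Column 2 already has 3, leaving r2c2 = 1.
Row 2 now contains 1, which forces r2c5 = 3.
Column 1 already has 3; hence r3c1 = 6.
Column 3 now contains 6, which forces r3c3 = 3.
6 is placed in row 3, which forces r3c6 = 1.
Cage d has product 72; hence r1c4 = 3.
3 is placed in column 5, which forces r1c5 = 1.
1 is placed in column 6, leaving r1c6 = 6.
Row 2 now contains 3, so r2c4 = 6.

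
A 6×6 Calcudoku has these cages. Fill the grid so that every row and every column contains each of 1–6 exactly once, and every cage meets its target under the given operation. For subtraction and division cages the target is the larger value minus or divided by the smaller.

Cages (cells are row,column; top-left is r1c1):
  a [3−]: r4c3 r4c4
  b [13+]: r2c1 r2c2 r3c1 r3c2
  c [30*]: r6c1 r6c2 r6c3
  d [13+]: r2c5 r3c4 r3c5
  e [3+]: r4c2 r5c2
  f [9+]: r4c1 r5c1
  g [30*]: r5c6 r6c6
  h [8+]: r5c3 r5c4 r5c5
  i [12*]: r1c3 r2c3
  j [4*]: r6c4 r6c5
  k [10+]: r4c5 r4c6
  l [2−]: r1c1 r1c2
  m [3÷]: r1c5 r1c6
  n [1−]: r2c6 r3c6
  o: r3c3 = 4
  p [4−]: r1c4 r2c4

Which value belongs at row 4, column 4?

O is a freebie, so r3c3 = 4.
Row 4 needs a 1, and only r4c2 is open for it.
Column 2 now contains 1; hence r5c2 = 2.
Row 4 needs a 3, and only r4c1 is open for it.
Cage f's pair has sum 9, which forces r5c1 = 6.
6 is placed in row 5, so r5c6 = 5.
Column 6 already has 5, so r6c6 = 6.
Cage k needs two cells with sum 10; hence r4c5 = 6.
Column 6 now contains 6, which forces r4c6 = 4.
The only place for 1 in column 3 is r5c3.
Column 3 needs a 3, and only r6c3 is open for it.
Cage c needs product 30; hence r6c1 = 2.
Row 6 now contains 3, leaving r6c2 = 5.
Cage b needs sum 13, leaving r2c2 = 4.
The 4 cells of cage b must have sum 13, which forces r3c2 = 3.
Cage l's pair has difference 2, which forces r1c1 = 4.
3 is placed in column 2, which forces r1c2 = 6.
6 is placed in row 1; hence r1c3 = 2.
Column 3 now contains 2, leaving r2c3 = 6.
Cage d needs sum 13, leaving r3c4 = 6.
Column 3 now contains 2, leaving r4c3 = 5.
Row 4 now contains 5, which forces r4c4 = 2.
In row 1, 5 can only go at r1c4, so r1c4 = 5.
5 is placed in column 4, which forces r2c4 = 1.
Column 4 now contains 1, so r6c4 = 4.
4 is placed in row 6, so r6c5 = 1.
Column 5 now contains 1, so r1c5 = 3.
The two cells of cage m must have quotient 3, leaving r1c6 = 1.
Row 2 already has 1, which forces r2c1 = 5.
5 is placed in row 2, leaving r2c5 = 2.
Row 2 now contains 2, leaving r2c6 = 3.
Cage b needs sum 13; hence r3c1 = 1.
2 is placed in column 5, so r3c5 = 5.
Column 6 already has 1, which forces r3c6 = 2.
Column 4 now contains 4, so r5c4 = 3.
Cage h has sum 8, leaving r5c5 = 4.
Completed grid: 4 6 2 5 3 1 / 5 4 6 1 2 3 / 1 3 4 6 5 2 / 3 1 5 2 6 4 / 6 2 1 3 4 5 / 2 5 3 4 1 6.

2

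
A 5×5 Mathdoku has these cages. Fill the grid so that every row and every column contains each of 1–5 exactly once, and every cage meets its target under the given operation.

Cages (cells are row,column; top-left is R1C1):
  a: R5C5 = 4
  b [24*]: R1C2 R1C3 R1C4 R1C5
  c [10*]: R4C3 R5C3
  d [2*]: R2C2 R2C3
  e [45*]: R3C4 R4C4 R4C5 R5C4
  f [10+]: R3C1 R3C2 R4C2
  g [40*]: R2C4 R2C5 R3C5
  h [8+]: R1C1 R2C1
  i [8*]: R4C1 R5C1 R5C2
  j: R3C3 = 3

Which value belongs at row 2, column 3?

1

J is a freebie, leaving R3C3 = 3.
Cage e has product 45, leaving R4C5 = 3.
Cage a is a single given cell, which forces R5C5 = 4.
Cage g has product 40; hence R2C4 = 4.
Cage i needs product 8, which forces R4C1 = 4.
Cage e has product 45, which forces R5C4 = 3.
Cage b needs product 24, leaving R1C2 = 3.
Cage b has product 24, so R1C3 = 4.
Cage f has sum 10, leaving R3C2 = 4.
Row 1 now contains 3, leaving R1C1 = 5.
Cage h needs two cells with sum 8, which forces R2C1 = 3.
5 is placed in column 1, which forces R3C1 = 1.
Row 3 now contains 1, which forces R3C4 = 5.
5 is placed in row 3, leaving R3C5 = 2.
5 is placed in column 4, leaving R4C4 = 1.
1 is placed in column 1, leaving R5C1 = 2.
2 is placed in row 5, so R5C2 = 1.
2 is placed in row 5, so R5C3 = 5.
1 is placed in column 4, leaving R1C4 = 2.
Column 5 now contains 2; hence R1C5 = 1.
Column 2 already has 1, which forces R2C2 = 2.
The two cells of cage d must have product 2, which forces R2C3 = 1.
Column 5 now contains 2, so R2C5 = 5.
Row 4 now contains 1, which forces R4C2 = 5.
5 is placed in column 3, which forces R4C3 = 2.
Filled in: 5 3 4 2 1 / 3 2 1 4 5 / 1 4 3 5 2 / 4 5 2 1 3 / 2 1 5 3 4.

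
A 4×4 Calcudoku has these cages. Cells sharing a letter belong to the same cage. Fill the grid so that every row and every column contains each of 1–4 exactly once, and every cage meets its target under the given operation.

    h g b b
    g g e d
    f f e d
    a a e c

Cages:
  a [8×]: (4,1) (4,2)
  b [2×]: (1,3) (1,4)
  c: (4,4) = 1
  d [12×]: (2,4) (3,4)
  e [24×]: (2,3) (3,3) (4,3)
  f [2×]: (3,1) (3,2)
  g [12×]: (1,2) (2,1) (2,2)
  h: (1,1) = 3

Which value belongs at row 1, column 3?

1

Cage h is a single given cell; hence (1,1) = 3.
Cage c is given, which forces (4,4) = 1.
Cage b's pair has product 2; hence (1,3) = 1.
Column 4 already has 1, so (1,4) = 2.
Cage g needs product 12, so (2,2) = 3.
Row 2 now contains 3; hence (2,4) = 4.
Column 4 already has 4, so (3,4) = 3.
Row 1 now contains 2, leaving (1,2) = 4.
Cage g needs product 12, so (2,1) = 1.
Row 2 already has 4; hence (2,3) = 2.
Column 1 already has 1, which forces (3,1) = 2.
Row 3 already has 2, so (3,2) = 1.
The 3 cells of cage e must have product 24, which forces (3,3) = 4.
Column 1 now contains 2, leaving (4,1) = 4.
4 is placed in column 2, which forces (4,2) = 2.
Cage e has product 24, which forces (4,3) = 3.
Filled in: 3 4 1 2 / 1 3 2 4 / 2 1 4 3 / 4 2 3 1.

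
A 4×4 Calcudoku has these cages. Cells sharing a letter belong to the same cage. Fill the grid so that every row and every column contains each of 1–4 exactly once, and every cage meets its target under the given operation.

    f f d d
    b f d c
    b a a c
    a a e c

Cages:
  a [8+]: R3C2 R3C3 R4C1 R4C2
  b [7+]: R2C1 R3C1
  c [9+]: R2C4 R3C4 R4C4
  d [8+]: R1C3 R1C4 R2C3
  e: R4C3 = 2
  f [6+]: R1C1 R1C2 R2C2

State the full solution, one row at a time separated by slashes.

Cage e is a single given cell, which forces R4C3 = 2.
In column 1, 2 can only go at R1C1, so R1C1 = 2.
Row 2 needs a 2, and only R2C4 is open for it.
Row 3 needs a 2, and only R3C2 is open for it.
The 4 cells of cage a must have sum 8, which forces R3C3 = 1.
Cage d has sum 8, so R1C4 = 1.
Row 1 already has 1; hence R1C2 = 3.
Row 1 now contains 3, which forces R1C3 = 4.
The 3 cells of cage f must have sum 6, which forces R2C2 = 1.
4 is placed in column 3, leaving R2C3 = 3.
Column 2 already has 1, which forces R4C2 = 4.
Row 4 now contains 4, which forces R4C4 = 3.
Row 2 already has 3, leaving R2C1 = 4.
Cage b's pair has sum 7, leaving R3C1 = 3.
3 is placed in column 4, so R3C4 = 4.
Row 4 now contains 4, which forces R4C1 = 1.

2 3 4 1 / 4 1 3 2 / 3 2 1 4 / 1 4 2 3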